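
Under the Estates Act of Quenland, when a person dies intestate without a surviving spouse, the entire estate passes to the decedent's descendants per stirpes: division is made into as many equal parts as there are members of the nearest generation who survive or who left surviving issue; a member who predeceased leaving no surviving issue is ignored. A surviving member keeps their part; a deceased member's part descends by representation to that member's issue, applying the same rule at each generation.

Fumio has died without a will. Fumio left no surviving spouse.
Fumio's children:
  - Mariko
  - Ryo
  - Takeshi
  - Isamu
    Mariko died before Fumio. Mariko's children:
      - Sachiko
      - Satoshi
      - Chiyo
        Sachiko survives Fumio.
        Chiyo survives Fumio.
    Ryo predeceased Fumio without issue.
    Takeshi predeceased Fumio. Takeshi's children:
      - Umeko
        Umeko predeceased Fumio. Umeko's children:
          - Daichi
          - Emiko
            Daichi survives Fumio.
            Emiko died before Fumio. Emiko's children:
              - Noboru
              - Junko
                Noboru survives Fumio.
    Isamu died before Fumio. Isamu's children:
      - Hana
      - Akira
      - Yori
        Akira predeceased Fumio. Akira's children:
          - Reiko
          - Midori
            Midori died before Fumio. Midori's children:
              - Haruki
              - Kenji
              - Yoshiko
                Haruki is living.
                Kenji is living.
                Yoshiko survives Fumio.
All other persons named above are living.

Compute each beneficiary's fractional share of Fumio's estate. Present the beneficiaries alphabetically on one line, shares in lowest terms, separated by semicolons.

Chiyo 1/9; Daichi 1/6; Hana 1/9; Haruki 1/54; Junko 1/12; Kenji 1/54; Noboru 1/12; Reiko 1/18; Sachiko 1/9; Satoshi 1/9; Yori 1/9; Yoshiko 1/54

There is no surviving spouse, so the entire estate passes to Fumio's descendants per stirpes.
Ryo left no surviving issue, so that branch lapses and is disregarded.
The estate is divided into 3 equal shares of 1/3 among Mariko, Takeshi, Isamu.
Mariko predeceased; the 1/3 allotted to Mariko's branch passes to Mariko's issue by representation.
The 1/3 is divided into 3 equal shares of 1/9 among Sachiko, Satoshi, Chiyo.
Sachiko is living and takes 1/9.
Satoshi is living and takes 1/9.
Chiyo is living and takes 1/9.
Takeshi predeceased; the 1/3 allotted to Takeshi's branch passes to Takeshi's issue by representation.
Umeko's line is the sole branch at this level, so the full 1/3 passes to Umeko's issue by representation.
The 1/3 is divided into 2 equal shares of 1/6 among Daichi, Emiko.
Daichi is living and takes 1/6.
Emiko predeceased; the 1/6 allotted to Emiko's branch passes to Emiko's issue by representation.
The 1/6 is divided into 2 equal shares of 1/12 among Noboru, Junko.
Noboru is living and takes 1/12.
Junko is living and takes 1/12.
Isamu predeceased; the 1/3 allotted to Isamu's branch passes to Isamu's issue by representation.
The 1/3 is divided into 3 equal shares of 1/9 among Hana, Akira, Yori.
Hana is living and takes 1/9.
Akira predeceased; the 1/9 allotted to Akira's branch passes to Akira's issue by representation.
The 1/9 is divided into 2 equal shares of 1/18 among Reiko, Midori.
Reiko is living and takes 1/18.
Midori predeceased; the 1/18 allotted to Midori's branch passes to Midori's issue by representation.
The 1/18 is divided into 3 equal shares of 1/54 among Haruki, Kenji, Yoshiko.
Haruki is living and takes 1/54.
Kenji is living and takes 1/54.
Yoshiko is living and takes 1/54.
Yori is living and takes 1/9.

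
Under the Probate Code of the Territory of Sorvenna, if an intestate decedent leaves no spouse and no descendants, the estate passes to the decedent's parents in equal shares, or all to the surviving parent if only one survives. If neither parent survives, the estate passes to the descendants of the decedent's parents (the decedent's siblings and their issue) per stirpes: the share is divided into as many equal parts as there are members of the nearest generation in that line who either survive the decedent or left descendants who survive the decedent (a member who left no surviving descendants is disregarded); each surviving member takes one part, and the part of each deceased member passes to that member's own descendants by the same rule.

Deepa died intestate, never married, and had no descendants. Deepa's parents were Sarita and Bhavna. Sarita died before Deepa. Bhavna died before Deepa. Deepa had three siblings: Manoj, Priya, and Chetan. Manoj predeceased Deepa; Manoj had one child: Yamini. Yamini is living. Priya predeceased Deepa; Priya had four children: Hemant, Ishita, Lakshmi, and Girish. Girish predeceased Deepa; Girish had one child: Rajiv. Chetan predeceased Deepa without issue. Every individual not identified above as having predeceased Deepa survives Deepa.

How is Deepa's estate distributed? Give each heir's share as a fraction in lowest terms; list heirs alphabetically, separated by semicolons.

Neither parent survives and there are no descendants, so the estate passes to Deepa's siblings and their issue per stirpes.
Chetan left no surviving issue, so that branch lapses and is disregarded.
The estate is divided into 2 equal shares of 1/2 among Manoj, Priya.
Manoj predeceased; the 1/2 allotted to Manoj's branch passes to Manoj's issue by representation.
Yamini is the sole taker at this level and receives the full 1/2.
Priya predeceased; the 1/2 allotted to Priya's branch passes to Priya's issue by representation.
The 1/2 is divided into 4 equal shares of 1/8 among Hemant, Ishita, Lakshmi, Girish.
Hemant is living and takes 1/8.
Ishita is living and takes 1/8.
Lakshmi is living and takes 1/8.
Girish predeceased; the 1/8 allotted to Girish's branch passes to Girish's issue by representation.
Rajiv is the sole taker at this level and receives the full 1/8.

Hemant 1/8; Ishita 1/8; Lakshmi 1/8; Rajiv 1/8; Yamini 1/2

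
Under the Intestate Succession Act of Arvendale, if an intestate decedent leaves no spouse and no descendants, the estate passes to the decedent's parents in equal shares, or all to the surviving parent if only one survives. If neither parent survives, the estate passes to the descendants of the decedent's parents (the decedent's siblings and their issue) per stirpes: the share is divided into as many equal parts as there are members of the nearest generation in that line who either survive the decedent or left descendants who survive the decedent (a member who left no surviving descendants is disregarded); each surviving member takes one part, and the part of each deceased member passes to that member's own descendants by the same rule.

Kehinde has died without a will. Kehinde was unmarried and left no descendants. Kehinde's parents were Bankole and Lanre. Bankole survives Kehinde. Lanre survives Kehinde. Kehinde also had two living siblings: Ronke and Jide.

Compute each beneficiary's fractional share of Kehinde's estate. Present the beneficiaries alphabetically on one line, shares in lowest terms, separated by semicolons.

Both parents survive, so Bankole and Lanre each take 1/2. The siblings take nothing because a surviving parent has priority.

Bankole 1/2; Lanre 1/2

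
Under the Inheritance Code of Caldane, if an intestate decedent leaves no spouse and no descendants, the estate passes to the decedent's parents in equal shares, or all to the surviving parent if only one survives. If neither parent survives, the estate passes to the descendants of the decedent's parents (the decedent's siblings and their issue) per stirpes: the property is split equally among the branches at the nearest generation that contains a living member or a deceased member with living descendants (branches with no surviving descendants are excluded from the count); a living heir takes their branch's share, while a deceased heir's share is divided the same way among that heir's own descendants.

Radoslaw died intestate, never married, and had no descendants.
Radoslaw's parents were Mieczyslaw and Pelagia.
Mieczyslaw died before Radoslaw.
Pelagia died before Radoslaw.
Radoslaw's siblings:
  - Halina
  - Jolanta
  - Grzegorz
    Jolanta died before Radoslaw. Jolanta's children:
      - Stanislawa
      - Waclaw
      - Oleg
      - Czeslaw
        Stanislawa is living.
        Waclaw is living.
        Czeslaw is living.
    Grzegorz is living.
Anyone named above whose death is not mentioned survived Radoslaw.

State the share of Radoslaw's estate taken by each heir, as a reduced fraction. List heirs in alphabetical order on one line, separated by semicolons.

Czeslaw 1/12; Grzegorz 1/3; Halina 1/3; Oleg 1/12; Stanislawa 1/12; Waclaw 1/12

Neither parent survives and there are no descendants, so the estate passes to Radoslaw's siblings and their issue per stirpes.
The estate is divided into 3 equal shares of 1/3 among Halina, Jolanta, Grzegorz.
Halina is living and takes 1/3.
Jolanta predeceased; the 1/3 allotted to Jolanta's branch passes to Jolanta's issue by representation.
The 1/3 is divided into 4 equal shares of 1/12 among Stanislawa, Waclaw, Oleg, Czeslaw.
Stanislawa is living and takes 1/12.
Waclaw is living and takes 1/12.
Oleg is living and takes 1/12.
Czeslaw is living and takes 1/12.
Grzegorz is living and takes 1/3.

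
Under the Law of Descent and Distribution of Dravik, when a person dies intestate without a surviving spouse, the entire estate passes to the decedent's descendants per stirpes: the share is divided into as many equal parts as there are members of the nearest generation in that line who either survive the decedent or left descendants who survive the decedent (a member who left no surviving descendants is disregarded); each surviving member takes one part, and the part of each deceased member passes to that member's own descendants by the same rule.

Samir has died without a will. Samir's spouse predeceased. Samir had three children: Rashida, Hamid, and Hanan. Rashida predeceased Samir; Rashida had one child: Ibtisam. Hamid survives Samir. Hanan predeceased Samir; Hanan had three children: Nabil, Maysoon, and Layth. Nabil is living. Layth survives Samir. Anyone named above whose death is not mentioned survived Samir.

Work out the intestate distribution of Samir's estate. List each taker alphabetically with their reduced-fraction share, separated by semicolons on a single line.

There is no surviving spouse, so the entire estate passes to Samir's descendants per stirpes.
The estate is divided into 3 equal shares of 1/3 among Rashida, Hamid, Hanan.
Rashida predeceased; the 1/3 allotted to Rashida's branch passes to Rashida's issue by representation.
Ibtisam is the sole taker at this level and receives the full 1/3.
Hamid is living and takes 1/3.
Hanan predeceased; the 1/3 allotted to Hanan's branch passes to Hanan's issue by representation.
The 1/3 is divided into 3 equal shares of 1/9 among Nabil, Maysoon, Layth.
Nabil is living and takes 1/9.
Maysoon is living and takes 1/9.
Layth is living and takes 1/9.

Hamid 1/3; Ibtisam 1/3; Layth 1/9; Maysoon 1/9; Nabil 1/9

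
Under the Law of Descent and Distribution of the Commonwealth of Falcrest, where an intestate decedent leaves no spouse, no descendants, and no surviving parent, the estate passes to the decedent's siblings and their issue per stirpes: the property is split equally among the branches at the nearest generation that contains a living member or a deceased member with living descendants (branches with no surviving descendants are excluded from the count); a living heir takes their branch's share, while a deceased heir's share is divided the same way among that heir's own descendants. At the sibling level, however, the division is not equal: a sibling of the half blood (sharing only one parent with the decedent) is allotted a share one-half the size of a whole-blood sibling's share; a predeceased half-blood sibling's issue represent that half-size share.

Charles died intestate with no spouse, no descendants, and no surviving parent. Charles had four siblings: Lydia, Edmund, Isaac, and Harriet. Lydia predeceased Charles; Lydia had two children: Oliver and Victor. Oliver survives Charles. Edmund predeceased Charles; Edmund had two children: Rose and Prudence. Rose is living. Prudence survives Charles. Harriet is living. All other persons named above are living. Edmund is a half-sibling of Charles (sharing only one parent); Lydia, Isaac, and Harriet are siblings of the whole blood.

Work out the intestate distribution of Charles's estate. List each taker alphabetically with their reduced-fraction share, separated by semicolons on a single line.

Harriet 2/7; Isaac 2/7; Oliver 1/7; Prudence 1/14; Rose 1/14; Victor 1/7

No spouse, descendants, or parent survives, so the estate passes to Charles's siblings per stirpes.
Half-blood siblings count for one-half the weight of whole-blood siblings at the initial division.
Dividing 1 in proportion to weights (total weight 7/2): Lydia (weight 1) → 2/7; Edmund (weight 1/2) → 1/7; Isaac (weight 1) → 2/7; Harriet (weight 1) → 2/7.
Lydia predeceased; the 2/7 allotted to Lydia's branch passes to Lydia's issue by representation.
The 2/7 is divided into 2 equal shares of 1/7 among Oliver, Victor.
Oliver is living and takes 1/7.
Victor is living and takes 1/7.
Edmund predeceased; the 1/7 allotted to Edmund's branch passes to Edmund's issue by representation.
The 1/7 is divided into 2 equal shares of 1/14 among Rose, Prudence.
Rose is living and takes 1/14.
Prudence is living and takes 1/14.
Isaac is living and takes 2/7.
Harriet is living and takes 2/7.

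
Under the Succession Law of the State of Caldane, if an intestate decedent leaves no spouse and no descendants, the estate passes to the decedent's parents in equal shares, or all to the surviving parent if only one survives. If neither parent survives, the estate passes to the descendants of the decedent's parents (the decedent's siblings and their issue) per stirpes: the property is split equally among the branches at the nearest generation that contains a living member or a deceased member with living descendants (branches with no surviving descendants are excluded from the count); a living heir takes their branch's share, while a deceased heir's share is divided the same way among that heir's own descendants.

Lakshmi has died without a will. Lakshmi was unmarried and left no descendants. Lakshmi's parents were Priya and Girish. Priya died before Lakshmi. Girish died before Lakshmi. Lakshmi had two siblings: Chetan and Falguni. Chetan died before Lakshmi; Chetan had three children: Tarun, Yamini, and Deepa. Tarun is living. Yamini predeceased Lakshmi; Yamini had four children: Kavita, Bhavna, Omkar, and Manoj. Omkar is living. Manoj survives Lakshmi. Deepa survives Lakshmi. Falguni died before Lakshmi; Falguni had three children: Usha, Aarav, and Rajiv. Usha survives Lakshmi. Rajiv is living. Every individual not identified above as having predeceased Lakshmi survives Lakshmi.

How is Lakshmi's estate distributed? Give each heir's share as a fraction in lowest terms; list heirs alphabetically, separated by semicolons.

Aarav 1/6; Bhavna 1/24; Deepa 1/6; Kavita 1/24; Manoj 1/24; Omkar 1/24; Rajiv 1/6; Tarun 1/6; Usha 1/6

Neither parent survives and there are no descendants, so the estate passes to Lakshmi's siblings and their issue per stirpes.
The estate is divided into 2 equal shares of 1/2 among Chetan, Falguni.
Chetan predeceased; the 1/2 allotted to Chetan's branch passes to Chetan's issue by representation.
The 1/2 is divided into 3 equal shares of 1/6 among Tarun, Yamini, Deepa.
Tarun is living and takes 1/6.
Yamini predeceased; the 1/6 allotted to Yamini's branch passes to Yamini's issue by representation.
The 1/6 is divided into 4 equal shares of 1/24 among Kavita, Bhavna, Omkar, Manoj.
Kavita is living and takes 1/24.
Bhavna is living and takes 1/24.
Omkar is living and takes 1/24.
Manoj is living and takes 1/24.
Deepa is living and takes 1/6.
Falguni predeceased; the 1/2 allotted to Falguni's branch passes to Falguni's issue by representation.
The 1/2 is divided into 3 equal shares of 1/6 among Usha, Aarav, Rajiv.
Usha is living and takes 1/6.
Aarav is living and takes 1/6.
Rajiv is living and takes 1/6.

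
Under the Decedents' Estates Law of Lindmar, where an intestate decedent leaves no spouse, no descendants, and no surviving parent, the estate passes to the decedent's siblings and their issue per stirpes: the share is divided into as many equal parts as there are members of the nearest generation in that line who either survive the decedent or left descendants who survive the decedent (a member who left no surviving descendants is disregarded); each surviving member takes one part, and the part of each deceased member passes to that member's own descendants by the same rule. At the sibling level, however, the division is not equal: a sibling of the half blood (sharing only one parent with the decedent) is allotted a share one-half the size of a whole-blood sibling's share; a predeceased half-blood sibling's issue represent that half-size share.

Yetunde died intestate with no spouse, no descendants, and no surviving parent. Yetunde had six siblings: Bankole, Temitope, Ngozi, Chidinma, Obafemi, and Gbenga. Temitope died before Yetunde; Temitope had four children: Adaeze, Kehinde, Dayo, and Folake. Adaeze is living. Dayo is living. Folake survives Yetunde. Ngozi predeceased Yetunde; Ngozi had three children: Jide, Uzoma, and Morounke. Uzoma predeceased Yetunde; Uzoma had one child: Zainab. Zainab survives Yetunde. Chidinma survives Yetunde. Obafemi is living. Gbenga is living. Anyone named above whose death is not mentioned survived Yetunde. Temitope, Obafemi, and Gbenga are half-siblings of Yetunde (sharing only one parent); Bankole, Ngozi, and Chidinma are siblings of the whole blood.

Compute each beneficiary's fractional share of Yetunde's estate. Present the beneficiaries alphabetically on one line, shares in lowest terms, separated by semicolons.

Adaeze 1/36; Bankole 2/9; Chidinma 2/9; Dayo 1/36; Folake 1/36; Gbenga 1/9; Jide 2/27; Kehinde 1/36; Morounke 2/27; Obafemi 1/9; Zainab 2/27

No spouse, descendants, or parent survives, so the estate passes to Yetunde's siblings per stirpes.
Half-blood siblings count for one-half the weight of whole-blood siblings at the initial division.
Dividing 1 in proportion to weights (total weight 9/2): Bankole (weight 1) → 2/9; Temitope (weight 1/2) → 1/9; Ngozi (weight 1) → 2/9; Chidinma (weight 1) → 2/9; Obafemi (weight 1/2) → 1/9; Gbenga (weight 1/2) → 1/9.
Bankole is living and takes 2/9.
Temitope predeceased; the 1/9 allotted to Temitope's branch passes to Temitope's issue by representation.
The 1/9 is divided into 4 equal shares of 1/36 among Adaeze, Kehinde, Dayo, Folake.
Adaeze is living and takes 1/36.
Kehinde is living and takes 1/36.
Dayo is living and takes 1/36.
Folake is living and takes 1/36.
Ngozi predeceased; the 2/9 allotted to Ngozi's branch passes to Ngozi's issue by representation.
The 2/9 is divided into 3 equal shares of 2/27 among Jide, Uzoma, Morounke.
Jide is living and takes 2/27.
Uzoma predeceased; the 2/27 allotted to Uzoma's branch passes to Uzoma's issue by representation.
Zainab is the sole taker at this level and receives the full 2/27.
Morounke is living and takes 2/27.
Chidinma is living and takes 2/9.
Obafemi is living and takes 1/9.
Gbenga is living and takes 1/9.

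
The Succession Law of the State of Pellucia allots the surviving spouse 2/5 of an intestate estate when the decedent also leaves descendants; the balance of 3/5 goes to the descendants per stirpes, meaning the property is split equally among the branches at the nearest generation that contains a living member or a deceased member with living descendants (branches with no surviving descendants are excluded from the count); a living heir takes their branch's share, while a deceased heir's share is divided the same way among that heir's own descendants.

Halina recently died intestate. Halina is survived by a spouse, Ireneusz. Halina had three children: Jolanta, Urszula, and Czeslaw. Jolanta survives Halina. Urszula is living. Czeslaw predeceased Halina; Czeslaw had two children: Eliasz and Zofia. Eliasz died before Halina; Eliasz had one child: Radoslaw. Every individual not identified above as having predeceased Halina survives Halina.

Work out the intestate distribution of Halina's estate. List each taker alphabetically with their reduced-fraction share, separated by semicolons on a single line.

Ireneusz, as surviving spouse, takes 2/5.
The remaining 3/5 passes to Halina's descendants per stirpes.
The 3/5 is divided into 3 equal shares of 1/5 among Jolanta, Urszula, Czeslaw.
Jolanta is living and takes 1/5.
Urszula is living and takes 1/5.
Czeslaw predeceased; the 1/5 allotted to Czeslaw's branch passes to Czeslaw's issue by representation.
The 1/5 is divided into 2 equal shares of 1/10 among Eliasz, Zofia.
Eliasz predeceased; the 1/10 allotted to Eliasz's branch passes to Eliasz's issue by representation.
Radoslaw is the sole taker at this level and receives the full 1/10.
Zofia is living and takes 1/10.

Ireneusz 2/5; Jolanta 1/5; Radoslaw 1/10; Urszula 1/5; Zofia 1/10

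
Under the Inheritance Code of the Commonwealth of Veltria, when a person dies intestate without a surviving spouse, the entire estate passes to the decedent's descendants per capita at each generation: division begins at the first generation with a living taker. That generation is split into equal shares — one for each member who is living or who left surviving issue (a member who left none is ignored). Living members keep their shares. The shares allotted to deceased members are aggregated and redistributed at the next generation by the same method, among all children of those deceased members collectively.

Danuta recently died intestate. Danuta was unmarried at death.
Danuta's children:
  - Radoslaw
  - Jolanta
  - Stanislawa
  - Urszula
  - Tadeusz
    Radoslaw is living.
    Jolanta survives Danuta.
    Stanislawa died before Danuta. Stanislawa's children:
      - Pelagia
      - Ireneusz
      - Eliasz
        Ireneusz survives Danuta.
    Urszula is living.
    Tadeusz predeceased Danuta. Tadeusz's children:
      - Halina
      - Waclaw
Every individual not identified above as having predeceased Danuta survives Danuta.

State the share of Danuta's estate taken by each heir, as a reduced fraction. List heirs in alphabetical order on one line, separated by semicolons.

There is no surviving spouse, so the entire estate passes to Danuta's descendants per capita at each generation.
At generation 1 (Radoslaw, Jolanta, Stanislawa, Urszula, Tadeusz) there are 5 shares of (1)/5 = 1/5 each.
Living: Radoslaw, Jolanta, and Urszula — each takes 1/5.
Deceased: Stanislawa and Tadeusz. Their combined 2/5 is pooled and carried to generation 2.
At generation 2 (Pelagia, Ireneusz, Eliasz, Halina, Waclaw) there are 5 shares of (2/5)/5 = 2/25 each.
Living: Pelagia, Ireneusz, Eliasz, Halina, and Waclaw — each takes 2/25.

Eliasz 2/25; Halina 2/25; Ireneusz 2/25; Jolanta 1/5; Pelagia 2/25; Radoslaw 1/5; Urszula 1/5; Waclaw 2/25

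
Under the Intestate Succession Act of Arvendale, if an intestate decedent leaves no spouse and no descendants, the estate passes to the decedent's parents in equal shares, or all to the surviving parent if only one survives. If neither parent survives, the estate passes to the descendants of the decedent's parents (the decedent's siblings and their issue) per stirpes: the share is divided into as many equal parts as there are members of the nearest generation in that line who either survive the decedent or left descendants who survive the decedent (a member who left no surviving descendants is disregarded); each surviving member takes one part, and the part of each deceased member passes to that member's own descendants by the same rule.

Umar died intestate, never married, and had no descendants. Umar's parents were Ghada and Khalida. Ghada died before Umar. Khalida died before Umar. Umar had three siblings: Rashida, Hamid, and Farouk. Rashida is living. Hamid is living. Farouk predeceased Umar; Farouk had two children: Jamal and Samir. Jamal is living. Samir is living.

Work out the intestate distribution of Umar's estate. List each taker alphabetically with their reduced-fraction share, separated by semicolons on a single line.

Hamid 1/3; Jamal 1/6; Rashida 1/3; Samir 1/6

Neither parent survives and there are no descendants, so the estate passes to Umar's siblings and their issue per stirpes.
The estate is divided into 3 equal shares of 1/3 among Rashida, Hamid, Farouk.
Rashida is living and takes 1/3.
Hamid is living and takes 1/3.
Farouk predeceased; the 1/3 allotted to Farouk's branch passes to Farouk's issue by representation.
The 1/3 is divided into 2 equal shares of 1/6 among Jamal, Samir.
Jamal is living and takes 1/6.
Samir is living and takes 1/6.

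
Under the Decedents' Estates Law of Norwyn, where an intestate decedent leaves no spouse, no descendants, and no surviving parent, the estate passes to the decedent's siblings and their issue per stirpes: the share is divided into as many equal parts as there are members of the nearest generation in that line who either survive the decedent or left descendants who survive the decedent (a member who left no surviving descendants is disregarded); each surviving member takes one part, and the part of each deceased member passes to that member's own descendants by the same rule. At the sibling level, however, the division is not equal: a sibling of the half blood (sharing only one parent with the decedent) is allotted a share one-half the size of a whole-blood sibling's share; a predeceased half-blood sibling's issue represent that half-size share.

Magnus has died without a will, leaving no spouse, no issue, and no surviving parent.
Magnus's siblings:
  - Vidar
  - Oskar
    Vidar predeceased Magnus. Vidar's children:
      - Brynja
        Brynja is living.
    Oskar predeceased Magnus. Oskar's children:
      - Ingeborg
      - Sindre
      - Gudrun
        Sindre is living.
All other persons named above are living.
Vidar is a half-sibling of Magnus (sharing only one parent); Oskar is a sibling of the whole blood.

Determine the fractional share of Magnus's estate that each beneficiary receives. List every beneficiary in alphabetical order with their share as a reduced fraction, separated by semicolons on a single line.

Brynja 1/3; Gudrun 2/9; Ingeborg 2/9; Sindre 2/9

No spouse, descendants, or parent survives, so the estate passes to Magnus's siblings per stirpes.
Half-blood siblings count for one-half the weight of whole-blood siblings at the initial division.
Dividing 1 in proportion to weights (total weight 3/2): Vidar (weight 1/2) → 1/3; Oskar (weight 1) → 2/3.
Vidar predeceased; the 1/3 allotted to Vidar's branch passes to Vidar's issue by representation.
Brynja is the sole taker at this level and receives the full 1/3.
Oskar predeceased; the 2/3 allotted to Oskar's branch passes to Oskar's issue by representation.
The 2/3 is divided into 3 equal shares of 2/9 among Ingeborg, Sindre, Gudrun.
Ingeborg is living and takes 2/9.
Sindre is living and takes 2/9.
Gudrun is living and takes 2/9.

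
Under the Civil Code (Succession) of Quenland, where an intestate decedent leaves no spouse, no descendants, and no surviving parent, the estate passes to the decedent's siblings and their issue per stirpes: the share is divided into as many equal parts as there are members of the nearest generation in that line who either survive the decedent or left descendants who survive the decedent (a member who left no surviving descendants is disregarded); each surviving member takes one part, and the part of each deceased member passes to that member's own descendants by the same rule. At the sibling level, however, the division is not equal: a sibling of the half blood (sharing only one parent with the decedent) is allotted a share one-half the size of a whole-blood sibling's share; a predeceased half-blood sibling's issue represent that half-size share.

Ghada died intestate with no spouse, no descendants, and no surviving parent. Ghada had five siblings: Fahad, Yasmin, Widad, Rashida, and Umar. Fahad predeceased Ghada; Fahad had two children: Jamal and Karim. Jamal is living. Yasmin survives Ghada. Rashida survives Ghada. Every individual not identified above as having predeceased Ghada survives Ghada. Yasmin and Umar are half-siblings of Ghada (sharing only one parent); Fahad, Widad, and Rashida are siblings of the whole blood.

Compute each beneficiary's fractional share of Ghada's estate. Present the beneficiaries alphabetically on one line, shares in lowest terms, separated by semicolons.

No spouse, descendants, or parent survives, so the estate passes to Ghada's siblings per stirpes.
Half-blood siblings count for one-half the weight of whole-blood siblings at the initial division.
Dividing 1 in proportion to weights (total weight 4): Fahad (weight 1) → 1/4; Yasmin (weight 1/2) → 1/8; Widad (weight 1) → 1/4; Rashida (weight 1) → 1/4; Umar (weight 1/2) → 1/8.
Fahad predeceased; the 1/4 allotted to Fahad's branch passes to Fahad's issue by representation.
The 1/4 is divided into 2 equal shares of 1/8 among Jamal, Karim.
Jamal is living and takes 1/8.
Karim is living and takes 1/8.
Yasmin is living and takes 1/8.
Widad is living and takes 1/4.
Rashida is living and takes 1/4.
Umar is living and takes 1/8.

Jamal 1/8; Karim 1/8; Rashida 1/4; Umar 1/8; Widad 1/4; Yasmin 1/8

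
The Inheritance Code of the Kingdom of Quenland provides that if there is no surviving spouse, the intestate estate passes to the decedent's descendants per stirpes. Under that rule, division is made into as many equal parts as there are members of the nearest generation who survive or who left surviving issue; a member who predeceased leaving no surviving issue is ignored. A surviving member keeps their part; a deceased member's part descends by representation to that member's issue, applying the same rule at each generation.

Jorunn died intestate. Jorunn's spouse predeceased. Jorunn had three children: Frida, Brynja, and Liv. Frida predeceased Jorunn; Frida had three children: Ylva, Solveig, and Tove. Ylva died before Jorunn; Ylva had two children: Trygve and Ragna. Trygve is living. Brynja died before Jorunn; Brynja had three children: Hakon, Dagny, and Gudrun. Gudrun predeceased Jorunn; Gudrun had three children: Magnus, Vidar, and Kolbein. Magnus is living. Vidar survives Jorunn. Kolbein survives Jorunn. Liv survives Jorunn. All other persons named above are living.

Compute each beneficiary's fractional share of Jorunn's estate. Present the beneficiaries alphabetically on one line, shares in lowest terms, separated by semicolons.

There is no surviving spouse, so the entire estate passes to Jorunn's descendants per stirpes.
The estate is divided into 3 equal shares of 1/3 among Frida, Brynja, Liv.
Frida predeceased; the 1/3 allotted to Frida's branch passes to Frida's issue by representation.
The 1/3 is divided into 3 equal shares of 1/9 among Ylva, Solveig, Tove.
Ylva predeceased; the 1/9 allotted to Ylva's branch passes to Ylva's issue by representation.
The 1/9 is divided into 2 equal shares of 1/18 among Trygve, Ragna.
Trygve is living and takes 1/18.
Ragna is living and takes 1/18.
Solveig is living and takes 1/9.
Tove is living and takes 1/9.
Brynja predeceased; the 1/3 allotted to Brynja's branch passes to Brynja's issue by representation.
The 1/3 is divided into 3 equal shares of 1/9 among Hakon, Dagny, Gudrun.
Hakon is living and takes 1/9.
Dagny is living and takes 1/9.
Gudrun predeceased; the 1/9 allotted to Gudrun's branch passes to Gudrun's issue by representation.
The 1/9 is divided into 3 equal shares of 1/27 among Magnus, Vidar, Kolbein.
Magnus is living and takes 1/27.
Vidar is living and takes 1/27.
Kolbein is living and takes 1/27.
Liv is living and takes 1/3.

Dagny 1/9; Hakon 1/9; Kolbein 1/27; Liv 1/3; Magnus 1/27; Ragna 1/18; Solveig 1/9; Tove 1/9; Trygve 1/18; Vidar 1/27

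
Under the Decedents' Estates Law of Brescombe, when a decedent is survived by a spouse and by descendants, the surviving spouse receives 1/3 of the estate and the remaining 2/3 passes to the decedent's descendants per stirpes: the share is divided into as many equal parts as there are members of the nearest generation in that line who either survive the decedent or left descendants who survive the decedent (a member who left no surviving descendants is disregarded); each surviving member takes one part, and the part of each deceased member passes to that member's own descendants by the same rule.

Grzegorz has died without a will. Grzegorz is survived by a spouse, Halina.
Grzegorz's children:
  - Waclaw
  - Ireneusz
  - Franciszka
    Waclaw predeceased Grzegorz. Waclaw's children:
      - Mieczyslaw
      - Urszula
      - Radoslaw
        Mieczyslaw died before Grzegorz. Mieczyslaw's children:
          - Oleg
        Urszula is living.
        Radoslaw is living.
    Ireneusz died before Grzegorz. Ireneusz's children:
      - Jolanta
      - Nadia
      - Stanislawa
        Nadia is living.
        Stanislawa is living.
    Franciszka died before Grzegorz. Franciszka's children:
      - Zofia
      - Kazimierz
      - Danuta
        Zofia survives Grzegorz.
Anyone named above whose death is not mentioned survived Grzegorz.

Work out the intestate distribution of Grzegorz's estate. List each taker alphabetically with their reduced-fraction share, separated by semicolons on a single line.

Halina, as surviving spouse, takes 1/3.
The remaining 2/3 passes to Grzegorz's descendants per stirpes.
The 2/3 is divided into 3 equal shares of 2/9 among Waclaw, Ireneusz, Franciszka.
Waclaw predeceased; the 2/9 allotted to Waclaw's branch passes to Waclaw's issue by representation.
The 2/9 is divided into 3 equal shares of 2/27 among Mieczyslaw, Urszula, Radoslaw.
Mieczyslaw predeceased; the 2/27 allotted to Mieczyslaw's branch passes to Mieczyslaw's issue by representation.
Oleg is the sole taker at this level and receives the full 2/27.
Urszula is living and takes 2/27.
Radoslaw is living and takes 2/27.
Ireneusz predeceased; the 2/9 allotted to Ireneusz's branch passes to Ireneusz's issue by representation.
The 2/9 is divided into 3 equal shares of 2/27 among Jolanta, Nadia, Stanislawa.
Jolanta is living and takes 2/27.
Nadia is living and takes 2/27.
Stanislawa is living and takes 2/27.
Franciszka predeceased; the 2/9 allotted to Franciszka's branch passes to Franciszka's issue by representation.
The 2/9 is divided into 3 equal shares of 2/27 among Zofia, Kazimierz, Danuta.
Zofia is living and takes 2/27.
Kazimierz is living and takes 2/27.
Danuta is living and takes 2/27.

Danuta 2/27; Halina 1/3; Jolanta 2/27; Kazimierz 2/27; Nadia 2/27; Oleg 2/27; Radoslaw 2/27; Stanislawa 2/27; Urszula 2/27; Zofia 2/27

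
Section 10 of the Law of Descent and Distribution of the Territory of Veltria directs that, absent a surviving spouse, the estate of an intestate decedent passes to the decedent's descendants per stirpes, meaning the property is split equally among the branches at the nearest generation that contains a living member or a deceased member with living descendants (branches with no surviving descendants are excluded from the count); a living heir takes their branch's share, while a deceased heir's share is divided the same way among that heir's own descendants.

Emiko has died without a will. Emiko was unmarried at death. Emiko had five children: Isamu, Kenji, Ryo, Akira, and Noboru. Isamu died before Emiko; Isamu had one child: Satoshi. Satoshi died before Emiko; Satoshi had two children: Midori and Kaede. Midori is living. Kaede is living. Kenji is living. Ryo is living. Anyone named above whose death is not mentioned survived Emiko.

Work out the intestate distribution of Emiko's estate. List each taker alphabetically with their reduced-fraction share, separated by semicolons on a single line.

Akira 1/5; Kaede 1/10; Kenji 1/5; Midori 1/10; Noboru 1/5; Ryo 1/5

There is no surviving spouse, so the entire estate passes to Emiko's descendants per stirpes.
The estate is divided into 5 equal shares of 1/5 among Isamu, Kenji, Ryo, Akira, Noboru.
Isamu predeceased; the 1/5 allotted to Isamu's branch passes to Isamu's issue by representation.
Satoshi's line is the sole branch at this level, so the full 1/5 passes to Satoshi's issue by representation.
The 1/5 is divided into 2 equal shares of 1/10 among Midori, Kaede.
Midori is living and takes 1/10.
Kaede is living and takes 1/10.
Kenji is living and takes 1/5.
Ryo is living and takes 1/5.
Akira is living and takes 1/5.
Noboru is living and takes 1/5.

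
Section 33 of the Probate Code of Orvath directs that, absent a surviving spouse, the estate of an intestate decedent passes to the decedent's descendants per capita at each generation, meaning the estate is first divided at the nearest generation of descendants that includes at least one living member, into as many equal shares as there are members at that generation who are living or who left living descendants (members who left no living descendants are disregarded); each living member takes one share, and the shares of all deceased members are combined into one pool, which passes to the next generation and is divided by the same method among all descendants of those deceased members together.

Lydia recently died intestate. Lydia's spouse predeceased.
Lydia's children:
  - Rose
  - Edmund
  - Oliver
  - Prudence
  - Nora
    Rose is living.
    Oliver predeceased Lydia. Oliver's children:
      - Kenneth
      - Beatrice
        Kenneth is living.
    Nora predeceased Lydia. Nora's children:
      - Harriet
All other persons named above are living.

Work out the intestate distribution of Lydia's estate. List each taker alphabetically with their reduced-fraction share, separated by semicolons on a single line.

Beatrice 2/15; Edmund 1/5; Harriet 2/15; Kenneth 2/15; Prudence 1/5; Rose 1/5

There is no surviving spouse, so the entire estate passes to Lydia's descendants per capita at each generation.
At generation 1 (Rose, Edmund, Oliver, Prudence, Nora) there are 5 shares of (1)/5 = 1/5 each.
Living: Rose, Edmund, and Prudence — each takes 1/5.
Deceased: Oliver and Nora. Their combined 2/5 is pooled and carried to generation 2.
At generation 2 (Kenneth, Beatrice, Harriet) there are 3 shares of (2/5)/3 = 2/15 each.
Living: Kenneth, Beatrice, and Harriet — each takes 2/15.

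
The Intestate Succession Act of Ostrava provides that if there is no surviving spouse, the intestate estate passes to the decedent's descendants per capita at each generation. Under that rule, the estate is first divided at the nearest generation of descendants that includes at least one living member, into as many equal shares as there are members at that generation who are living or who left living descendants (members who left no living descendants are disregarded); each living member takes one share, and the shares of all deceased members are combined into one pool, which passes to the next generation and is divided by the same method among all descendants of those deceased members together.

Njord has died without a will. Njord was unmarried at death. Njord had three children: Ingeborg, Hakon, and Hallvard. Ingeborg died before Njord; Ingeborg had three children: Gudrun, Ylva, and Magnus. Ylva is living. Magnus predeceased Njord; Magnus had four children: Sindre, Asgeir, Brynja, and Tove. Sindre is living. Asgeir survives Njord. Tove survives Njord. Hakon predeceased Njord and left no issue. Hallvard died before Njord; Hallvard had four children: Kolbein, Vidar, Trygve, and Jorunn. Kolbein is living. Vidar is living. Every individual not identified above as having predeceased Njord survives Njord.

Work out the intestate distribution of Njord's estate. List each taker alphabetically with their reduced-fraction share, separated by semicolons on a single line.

Asgeir 1/28; Brynja 1/28; Gudrun 1/7; Jorunn 1/7; Kolbein 1/7; Sindre 1/28; Tove 1/28; Trygve 1/7; Vidar 1/7; Ylva 1/7

There is no surviving spouse, so the entire estate passes to Njord's descendants per capita at each generation.
No one at generation 1 (Ingeborg, Hallvard) is living; moving to the next generation.
At generation 2 (Gudrun, Ylva, Magnus, Kolbein, Vidar, Trygve, Jorunn) there are 7 shares of (1)/7 = 1/7 each.
Living: Gudrun, Ylva, Kolbein, Vidar, Trygve, and Jorunn — each takes 1/7.
Deceased: Magnus. That 1/7 share is carried to generation 3.
At generation 3 (Sindre, Asgeir, Brynja, Tove) there are 4 shares of (1/7)/4 = 1/28 each.
Living: Sindre, Asgeir, Brynja, and Tove — each takes 1/28.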